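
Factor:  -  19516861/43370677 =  - 13^1 * 41^1*181^( - 1) * 5231^1*34231^ ( - 1) = - 2788123/6195811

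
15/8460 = 1/564 = 0.00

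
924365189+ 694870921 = 1619236110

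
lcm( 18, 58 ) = 522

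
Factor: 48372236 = 2^2*11^1*1099369^1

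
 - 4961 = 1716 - 6677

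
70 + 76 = 146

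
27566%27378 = 188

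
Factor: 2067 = 3^1 * 13^1*53^1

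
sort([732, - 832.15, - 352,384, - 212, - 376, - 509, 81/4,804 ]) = [ - 832.15,-509, - 376, - 352, - 212 , 81/4,384,732, 804 ]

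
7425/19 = 7425/19 = 390.79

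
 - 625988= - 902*694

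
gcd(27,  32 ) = 1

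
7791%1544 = 71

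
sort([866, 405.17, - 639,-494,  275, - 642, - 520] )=[ - 642, - 639, - 520, - 494, 275, 405.17,866 ] 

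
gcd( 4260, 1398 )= 6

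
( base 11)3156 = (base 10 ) 4175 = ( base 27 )5JH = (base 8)10117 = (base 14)1743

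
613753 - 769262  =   - 155509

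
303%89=36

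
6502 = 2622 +3880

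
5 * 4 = 20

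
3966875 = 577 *6875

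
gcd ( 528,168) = 24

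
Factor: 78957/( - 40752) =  - 31/16 = -2^(-4) * 31^1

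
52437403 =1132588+51304815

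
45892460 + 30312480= 76204940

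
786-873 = -87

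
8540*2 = 17080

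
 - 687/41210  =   - 687/41210 = - 0.02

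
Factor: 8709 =3^1*2903^1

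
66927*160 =10708320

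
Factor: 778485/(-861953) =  - 3^1*5^1*563^( - 1)*1531^( - 1 )*51899^1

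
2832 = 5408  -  2576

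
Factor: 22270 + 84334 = 106604=2^2*29^1*919^1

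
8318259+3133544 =11451803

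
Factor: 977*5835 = 3^1 *5^1*389^1*977^1 = 5700795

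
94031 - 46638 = 47393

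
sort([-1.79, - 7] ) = [ - 7, - 1.79 ]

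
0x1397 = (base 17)1060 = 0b1001110010111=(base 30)5H5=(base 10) 5015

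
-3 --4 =1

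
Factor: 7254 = 2^1*3^2 * 13^1*31^1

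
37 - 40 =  - 3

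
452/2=226 = 226.00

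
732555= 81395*9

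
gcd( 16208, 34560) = 16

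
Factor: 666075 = 3^1 * 5^2*83^1*107^1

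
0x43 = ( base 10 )67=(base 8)103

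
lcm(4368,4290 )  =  240240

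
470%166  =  138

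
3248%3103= 145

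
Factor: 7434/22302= 1/3 = 3^(-1)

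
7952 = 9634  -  1682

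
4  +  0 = 4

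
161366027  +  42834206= 204200233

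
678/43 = 15 + 33/43 = 15.77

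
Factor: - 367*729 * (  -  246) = 2^1*3^7 * 41^1*367^1 = 65815578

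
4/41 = 4/41= 0.10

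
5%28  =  5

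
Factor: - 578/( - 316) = 289/158=2^( - 1)*17^2*79^ (  -  1)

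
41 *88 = 3608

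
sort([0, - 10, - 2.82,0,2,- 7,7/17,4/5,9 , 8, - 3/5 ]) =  [ - 10, - 7, - 2.82, - 3/5, 0,0,7/17,4/5,2,8  ,  9 ]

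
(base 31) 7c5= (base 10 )7104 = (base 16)1BC0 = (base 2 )1101111000000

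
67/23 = 2 + 21/23 = 2.91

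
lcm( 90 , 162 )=810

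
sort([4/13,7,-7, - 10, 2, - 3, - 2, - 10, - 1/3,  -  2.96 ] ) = [ - 10, - 10  , - 7, - 3,- 2.96, - 2,-1/3,4/13, 2, 7 ] 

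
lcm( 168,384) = 2688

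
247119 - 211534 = 35585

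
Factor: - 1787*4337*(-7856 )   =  2^4*491^1*1787^1*4337^1= 60885720464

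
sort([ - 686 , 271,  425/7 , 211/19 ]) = [-686,211/19,425/7,271]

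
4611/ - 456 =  - 1537/152 = - 10.11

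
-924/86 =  - 11+11/43=- 10.74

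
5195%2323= 549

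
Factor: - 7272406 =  - 2^1*73^1*49811^1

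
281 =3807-3526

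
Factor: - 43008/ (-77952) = 2^4 * 29^( - 1 ) = 16/29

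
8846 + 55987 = 64833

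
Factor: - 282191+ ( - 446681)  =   - 2^3*31^1*2939^1 = - 728872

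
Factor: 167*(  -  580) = -96860 = - 2^2 * 5^1*29^1 * 167^1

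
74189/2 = 74189/2 = 37094.50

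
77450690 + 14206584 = 91657274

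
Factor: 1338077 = 13^1*102929^1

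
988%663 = 325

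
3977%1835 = 307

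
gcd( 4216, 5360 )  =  8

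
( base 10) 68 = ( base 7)125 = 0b1000100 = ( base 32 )24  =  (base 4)1010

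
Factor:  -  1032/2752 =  - 2^( - 3 )*3^1=-3/8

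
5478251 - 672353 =4805898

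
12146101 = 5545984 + 6600117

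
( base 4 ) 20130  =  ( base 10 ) 540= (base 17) 1ed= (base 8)1034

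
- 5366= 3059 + -8425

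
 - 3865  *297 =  - 1147905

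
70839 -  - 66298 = 137137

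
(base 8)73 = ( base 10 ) 59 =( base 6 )135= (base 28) 23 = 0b111011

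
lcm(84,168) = 168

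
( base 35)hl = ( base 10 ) 616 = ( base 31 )JR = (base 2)1001101000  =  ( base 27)mm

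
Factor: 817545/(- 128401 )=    - 3^1*5^1*7^ ( - 1 ) * 13^(-1)*17^( - 1)*83^( - 1)*54503^1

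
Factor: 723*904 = 2^3*3^1*113^1*241^1 = 653592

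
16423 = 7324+9099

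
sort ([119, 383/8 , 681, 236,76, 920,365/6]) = [ 383/8, 365/6, 76, 119,  236,681,920] 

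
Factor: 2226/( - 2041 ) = -2^1*  3^1*7^1*13^( -1)*53^1*157^(- 1)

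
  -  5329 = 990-6319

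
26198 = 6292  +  19906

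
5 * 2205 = 11025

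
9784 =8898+886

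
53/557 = 53/557 = 0.10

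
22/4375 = 22/4375 = 0.01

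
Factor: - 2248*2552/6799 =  - 2^6 * 11^1*13^( - 1 )*29^1*281^1*523^( - 1 ) =- 5736896/6799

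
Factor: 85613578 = 2^1*42806789^1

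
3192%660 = 552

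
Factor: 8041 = 11^1 * 17^1*43^1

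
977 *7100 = 6936700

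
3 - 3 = 0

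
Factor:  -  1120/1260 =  - 2^3*3^( - 2)= - 8/9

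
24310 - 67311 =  - 43001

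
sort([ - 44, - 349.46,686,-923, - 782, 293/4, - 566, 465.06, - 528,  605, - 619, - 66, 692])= [ - 923, - 782, -619, - 566, - 528, - 349.46, - 66, - 44, 293/4, 465.06, 605, 686,  692 ] 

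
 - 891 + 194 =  - 697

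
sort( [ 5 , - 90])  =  [  -  90 , 5]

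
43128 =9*4792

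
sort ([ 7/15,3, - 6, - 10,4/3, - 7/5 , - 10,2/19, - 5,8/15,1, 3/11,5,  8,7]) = [- 10,  -  10, - 6, - 5 , - 7/5,  2/19,  3/11,7/15, 8/15 , 1,4/3 , 3,5,7,8]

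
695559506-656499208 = 39060298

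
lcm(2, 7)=14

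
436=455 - 19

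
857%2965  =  857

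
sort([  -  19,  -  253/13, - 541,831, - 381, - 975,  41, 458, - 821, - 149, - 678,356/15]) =[ - 975, - 821, - 678, - 541,-381 , - 149, - 253/13,  -  19,356/15,41,458,831]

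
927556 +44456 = 972012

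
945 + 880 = 1825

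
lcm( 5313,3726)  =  286902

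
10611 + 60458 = 71069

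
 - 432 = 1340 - 1772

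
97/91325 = 97/91325 = 0.00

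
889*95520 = 84917280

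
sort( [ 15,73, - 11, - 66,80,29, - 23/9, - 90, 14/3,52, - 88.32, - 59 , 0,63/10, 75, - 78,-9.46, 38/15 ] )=[ - 90, - 88.32, - 78, - 66, - 59, - 11, - 9.46 ,-23/9,0,38/15,14/3,63/10,15, 29, 52,73,75, 80]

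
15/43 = 15/43 = 0.35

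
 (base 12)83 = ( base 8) 143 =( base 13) 78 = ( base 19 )54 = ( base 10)99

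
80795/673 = 120 + 35/673=120.05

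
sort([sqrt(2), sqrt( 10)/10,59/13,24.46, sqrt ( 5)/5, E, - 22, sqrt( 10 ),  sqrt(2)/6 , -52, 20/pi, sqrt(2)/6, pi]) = [ - 52, - 22,sqrt( 2) /6, sqrt( 2)/6,sqrt( 10 ) /10, sqrt ( 5) /5 , sqrt(2 ),E, pi,  sqrt(10), 59/13, 20/pi,24.46] 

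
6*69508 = 417048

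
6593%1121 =988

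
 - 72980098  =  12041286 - 85021384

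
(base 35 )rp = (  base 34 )si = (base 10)970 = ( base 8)1712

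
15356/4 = 3839 = 3839.00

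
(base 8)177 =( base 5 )1002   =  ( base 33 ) 3S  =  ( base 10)127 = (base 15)87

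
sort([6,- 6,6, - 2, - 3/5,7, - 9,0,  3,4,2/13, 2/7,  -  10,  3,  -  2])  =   [ - 10, - 9,  -  6, - 2, - 2, - 3/5, 0,2/13,2/7, 3,3,  4, 6  ,  6, 7] 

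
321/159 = 2 + 1/53 = 2.02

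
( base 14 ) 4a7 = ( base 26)19l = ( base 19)2b0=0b1110100011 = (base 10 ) 931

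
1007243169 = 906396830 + 100846339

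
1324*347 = 459428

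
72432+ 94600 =167032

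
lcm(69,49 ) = 3381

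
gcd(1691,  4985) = 1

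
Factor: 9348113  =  17^1*191^1*2879^1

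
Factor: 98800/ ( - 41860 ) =  -  2^2 * 5^1*7^( - 1)*19^1*23^(-1 ) = - 380/161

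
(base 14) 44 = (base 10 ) 60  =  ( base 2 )111100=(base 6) 140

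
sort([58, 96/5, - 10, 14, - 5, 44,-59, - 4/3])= [ - 59, - 10,-5,-4/3 , 14,96/5,44,58]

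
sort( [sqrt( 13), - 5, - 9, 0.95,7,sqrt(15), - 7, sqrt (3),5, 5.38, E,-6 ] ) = [  -  9,-7, - 6, - 5 , 0.95,sqrt( 3), E,  sqrt ( 13 ),sqrt( 15),5, 5.38,  7]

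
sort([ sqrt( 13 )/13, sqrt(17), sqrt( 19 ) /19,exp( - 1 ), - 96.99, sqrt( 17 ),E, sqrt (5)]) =[ - 96.99, sqrt( 19 )/19,  sqrt( 13 ) /13,exp ( - 1),sqrt( 5),E, sqrt (17) , sqrt(17 ) ] 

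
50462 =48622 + 1840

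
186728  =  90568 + 96160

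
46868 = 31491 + 15377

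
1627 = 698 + 929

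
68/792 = 17/198 = 0.09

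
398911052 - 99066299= 299844753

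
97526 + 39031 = 136557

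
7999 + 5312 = 13311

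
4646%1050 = 446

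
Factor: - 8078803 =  - 199^1*40597^1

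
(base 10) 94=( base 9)114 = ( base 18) 54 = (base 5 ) 334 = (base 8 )136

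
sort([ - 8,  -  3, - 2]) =[ - 8, - 3,-2]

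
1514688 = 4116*368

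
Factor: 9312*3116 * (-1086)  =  -2^8*3^2 * 19^1 * 41^1 * 97^1 * 181^1 = - 31511584512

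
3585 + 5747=9332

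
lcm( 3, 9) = 9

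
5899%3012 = 2887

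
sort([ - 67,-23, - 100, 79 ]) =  [ -100,  -  67, - 23,  79 ]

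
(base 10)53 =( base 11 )49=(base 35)1i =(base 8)65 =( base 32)1l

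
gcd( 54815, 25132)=1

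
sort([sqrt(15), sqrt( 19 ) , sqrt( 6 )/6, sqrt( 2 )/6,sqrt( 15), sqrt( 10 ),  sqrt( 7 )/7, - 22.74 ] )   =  [ - 22.74,sqrt( 2)/6,sqrt( 7 )/7, sqrt( 6 )/6, sqrt(10 ),sqrt( 15), sqrt( 15),sqrt(19)]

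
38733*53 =2052849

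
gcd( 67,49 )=1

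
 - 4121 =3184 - 7305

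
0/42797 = 0 = 0.00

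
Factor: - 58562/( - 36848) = 2^ ( - 3 )*7^(-1)*89^1 = 89/56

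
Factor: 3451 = 7^1 * 17^1*29^1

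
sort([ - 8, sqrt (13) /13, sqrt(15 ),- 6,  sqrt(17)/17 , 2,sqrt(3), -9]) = [ - 9, - 8,-6,  sqrt(17)/17,sqrt( 13)/13, sqrt(3), 2,  sqrt( 15)]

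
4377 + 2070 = 6447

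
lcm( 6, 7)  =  42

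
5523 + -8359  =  - 2836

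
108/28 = 3+6/7 = 3.86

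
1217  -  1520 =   -  303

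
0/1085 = 0 =0.00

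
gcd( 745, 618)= 1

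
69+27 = 96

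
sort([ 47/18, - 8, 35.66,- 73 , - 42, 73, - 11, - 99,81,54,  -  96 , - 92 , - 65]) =[-99, - 96 , - 92,  -  73, - 65, - 42, -11, - 8, 47/18,35.66,54,73 , 81] 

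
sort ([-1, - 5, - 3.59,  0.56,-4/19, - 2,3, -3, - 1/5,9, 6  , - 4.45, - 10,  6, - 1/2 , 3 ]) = [ - 10, - 5, - 4.45, - 3.59, - 3,-2, - 1,-1/2 ,-4/19,-1/5,0.56, 3, 3,6 , 6 , 9] 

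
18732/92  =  4683/23 = 203.61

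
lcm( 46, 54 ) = 1242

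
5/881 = 5/881 = 0.01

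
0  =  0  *56124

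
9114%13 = 1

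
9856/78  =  126 + 14/39 = 126.36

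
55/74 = 55/74= 0.74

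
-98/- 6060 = 49/3030 =0.02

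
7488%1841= 124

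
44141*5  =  220705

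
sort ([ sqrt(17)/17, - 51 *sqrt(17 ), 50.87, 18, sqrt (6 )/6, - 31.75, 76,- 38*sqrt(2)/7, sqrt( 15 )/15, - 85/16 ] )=[ - 51*sqrt(17), - 31.75, - 38*sqrt (2) /7, - 85/16, sqrt (17 ) /17,  sqrt ( 15) /15,  sqrt( 6)/6, 18,50.87,76 ]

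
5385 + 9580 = 14965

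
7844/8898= 3922/4449 = 0.88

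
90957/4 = 22739 + 1/4 = 22739.25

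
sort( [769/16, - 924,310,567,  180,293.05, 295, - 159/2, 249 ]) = [ - 924, - 159/2,769/16 , 180,249,293.05,295, 310, 567 ]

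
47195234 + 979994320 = 1027189554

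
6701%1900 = 1001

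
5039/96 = 52 + 47/96  =  52.49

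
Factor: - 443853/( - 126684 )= 2^( - 2 ) *3^( - 1)* 23^(-1 )*967^1 = 967/276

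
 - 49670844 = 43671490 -93342334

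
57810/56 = 28905/28 = 1032.32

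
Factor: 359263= 359263^1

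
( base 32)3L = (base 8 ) 165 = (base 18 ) 69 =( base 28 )45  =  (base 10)117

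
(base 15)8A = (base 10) 130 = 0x82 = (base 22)5K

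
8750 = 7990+760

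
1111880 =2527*440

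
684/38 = 18 = 18.00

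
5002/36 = 138 + 17/18 = 138.94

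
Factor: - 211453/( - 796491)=3^( - 2)*11^1*47^1*409^1*88499^(-1) 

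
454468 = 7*64924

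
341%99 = 44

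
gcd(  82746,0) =82746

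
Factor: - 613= -613^1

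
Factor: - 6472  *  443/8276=  -  716774/2069= - 2^1*443^1*809^1*2069^( - 1 )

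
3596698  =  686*5243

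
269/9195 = 269/9195 = 0.03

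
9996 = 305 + 9691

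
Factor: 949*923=875927 = 13^2*71^1*73^1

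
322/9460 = 161/4730 = 0.03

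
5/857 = 5/857 =0.01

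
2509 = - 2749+5258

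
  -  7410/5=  - 1482= -1482.00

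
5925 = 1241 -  - 4684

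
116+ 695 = 811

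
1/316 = 1/316 = 0.00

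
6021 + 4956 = 10977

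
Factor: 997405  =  5^1 * 19^1*10499^1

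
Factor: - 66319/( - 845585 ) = 5^( - 1 )*11^1*13^( - 1)*  6029^1*13009^ ( - 1 )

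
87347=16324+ 71023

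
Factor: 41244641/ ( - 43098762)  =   - 2^( - 1 )*3^( - 1 )*7^(  -  1)*29^1*73^( - 1 )*14057^( - 1)*1422229^1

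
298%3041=298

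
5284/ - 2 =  - 2642 + 0/1 = - 2642.00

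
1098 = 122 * 9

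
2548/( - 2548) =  - 1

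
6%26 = 6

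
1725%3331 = 1725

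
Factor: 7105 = 5^1*7^2*29^1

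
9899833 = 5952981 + 3946852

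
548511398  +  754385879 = 1302897277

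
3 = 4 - 1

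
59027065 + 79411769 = 138438834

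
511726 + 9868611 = 10380337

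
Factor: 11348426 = 2^1*109^1 * 52057^1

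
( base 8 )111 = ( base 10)73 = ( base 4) 1021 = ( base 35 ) 23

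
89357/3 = 89357/3= 29785.67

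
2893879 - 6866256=  -  3972377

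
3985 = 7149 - 3164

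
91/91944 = 91/91944 = 0.00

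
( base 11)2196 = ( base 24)508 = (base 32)2Q8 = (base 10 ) 2888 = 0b101101001000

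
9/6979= 9/6979=   0.00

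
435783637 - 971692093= -535908456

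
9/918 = 1/102 = 0.01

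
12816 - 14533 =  - 1717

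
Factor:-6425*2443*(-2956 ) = 2^2*5^2*7^1 *257^1*349^1*739^1 = 46398188900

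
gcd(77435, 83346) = 1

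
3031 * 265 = 803215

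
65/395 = 13/79 = 0.16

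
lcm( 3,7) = 21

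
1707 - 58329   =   - 56622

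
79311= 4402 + 74909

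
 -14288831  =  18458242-32747073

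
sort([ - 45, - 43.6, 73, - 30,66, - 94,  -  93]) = [ - 94, - 93, - 45, -43.6,  -  30, 66, 73] 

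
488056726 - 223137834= 264918892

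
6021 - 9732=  - 3711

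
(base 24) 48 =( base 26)40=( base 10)104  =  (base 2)1101000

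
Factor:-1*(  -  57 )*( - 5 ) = - 285 = - 3^1 * 5^1 * 19^1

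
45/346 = 45/346 = 0.13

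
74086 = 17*4358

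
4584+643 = 5227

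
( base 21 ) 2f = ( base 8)71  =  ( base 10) 57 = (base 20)2H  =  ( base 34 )1n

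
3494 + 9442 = 12936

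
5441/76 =71 + 45/76 = 71.59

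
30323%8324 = 5351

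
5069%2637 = 2432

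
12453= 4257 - -8196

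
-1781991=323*( - 5517 ) 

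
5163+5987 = 11150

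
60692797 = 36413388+24279409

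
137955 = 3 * 45985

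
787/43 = 18+13/43  =  18.30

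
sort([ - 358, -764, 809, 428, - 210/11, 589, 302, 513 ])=[ - 764, - 358, - 210/11, 302, 428, 513,  589, 809 ]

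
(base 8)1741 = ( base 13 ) 5b5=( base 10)993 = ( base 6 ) 4333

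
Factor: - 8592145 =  - 5^1* 1718429^1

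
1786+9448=11234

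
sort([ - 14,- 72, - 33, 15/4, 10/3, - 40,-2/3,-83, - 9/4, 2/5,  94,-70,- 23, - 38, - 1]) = [ - 83, - 72,-70,-40,-38, - 33, -23, - 14,-9/4, - 1, - 2/3,2/5 , 10/3,15/4,94] 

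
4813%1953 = 907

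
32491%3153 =961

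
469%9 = 1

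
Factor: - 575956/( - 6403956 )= 143989/1600989 = 3^( - 1)*13^( - 1)*109^1 * 1321^1 * 41051^( - 1 ) 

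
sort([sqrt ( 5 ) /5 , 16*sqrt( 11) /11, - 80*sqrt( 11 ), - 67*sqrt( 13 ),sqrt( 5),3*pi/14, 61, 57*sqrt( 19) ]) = [-80*sqrt( 11 )  , - 67*sqrt( 13 ),sqrt( 5 )/5,3*pi/14 , sqrt( 5),16*sqrt(11 )/11,61, 57*sqrt( 19)] 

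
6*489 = 2934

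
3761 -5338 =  - 1577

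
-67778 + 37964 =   -  29814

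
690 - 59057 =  - 58367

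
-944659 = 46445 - 991104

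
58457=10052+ 48405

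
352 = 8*44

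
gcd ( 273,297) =3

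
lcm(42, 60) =420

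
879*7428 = 6529212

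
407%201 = 5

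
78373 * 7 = 548611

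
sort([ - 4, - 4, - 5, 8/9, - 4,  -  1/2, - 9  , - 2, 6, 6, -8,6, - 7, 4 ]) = [ - 9, - 8, - 7 , - 5,- 4, - 4, - 4, - 2,-1/2,8/9, 4, 6, 6, 6 ]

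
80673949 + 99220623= 179894572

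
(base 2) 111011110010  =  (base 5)110301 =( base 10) 3826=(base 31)3ud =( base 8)7362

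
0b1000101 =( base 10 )69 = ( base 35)1Y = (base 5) 234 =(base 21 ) 36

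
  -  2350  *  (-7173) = 16856550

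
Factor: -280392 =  - 2^3*3^1*7^1*1669^1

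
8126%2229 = 1439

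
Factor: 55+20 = 75   =  3^1*5^2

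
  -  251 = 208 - 459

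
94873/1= 94873 =94873.00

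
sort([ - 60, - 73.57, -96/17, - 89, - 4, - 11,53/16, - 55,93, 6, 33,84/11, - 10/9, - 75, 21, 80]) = [ - 89, - 75, - 73.57, - 60, - 55, - 11, - 96/17,-4, - 10/9, 53/16, 6,84/11,21, 33, 80,93 ] 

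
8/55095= 8/55095  =  0.00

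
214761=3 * 71587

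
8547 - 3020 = 5527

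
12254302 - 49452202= - 37197900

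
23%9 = 5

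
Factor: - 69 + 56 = - 13^1  =  - 13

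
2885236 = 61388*47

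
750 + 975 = 1725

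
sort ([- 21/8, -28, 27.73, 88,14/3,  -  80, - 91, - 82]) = [-91, - 82, - 80, - 28,-21/8,14/3, 27.73 , 88] 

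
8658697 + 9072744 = 17731441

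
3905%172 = 121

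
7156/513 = 13 +487/513 = 13.95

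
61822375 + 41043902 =102866277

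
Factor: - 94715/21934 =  - 95/22 = - 2^( - 1 ) * 5^1*11^( -1 )*19^1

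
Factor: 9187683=3^1*3062561^1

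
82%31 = 20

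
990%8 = 6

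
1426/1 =1426   =  1426.00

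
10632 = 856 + 9776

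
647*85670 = 55428490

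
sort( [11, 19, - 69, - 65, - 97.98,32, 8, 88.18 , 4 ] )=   [ - 97.98,-69, - 65,4 , 8, 11, 19,  32, 88.18 ] 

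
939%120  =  99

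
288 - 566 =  - 278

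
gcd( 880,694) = 2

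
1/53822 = 1/53822 = 0.00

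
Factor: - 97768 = -2^3 * 11^2*101^1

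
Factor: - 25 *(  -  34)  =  850=2^1*5^2*17^1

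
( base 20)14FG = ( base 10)9916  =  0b10011010111100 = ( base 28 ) CI4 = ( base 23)IH3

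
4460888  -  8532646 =-4071758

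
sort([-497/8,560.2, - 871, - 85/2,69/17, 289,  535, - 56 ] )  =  [ - 871, - 497/8, - 56,-85/2 , 69/17,289,  535, 560.2] 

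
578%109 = 33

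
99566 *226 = 22501916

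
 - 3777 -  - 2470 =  - 1307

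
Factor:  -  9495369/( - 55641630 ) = 3165123/18547210  =  2^( - 1 )*3^1*5^( - 1)*11^( - 1 )*13^1*103^ (  -  1) *1637^(-1 )*81157^1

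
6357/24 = 2119/8 = 264.88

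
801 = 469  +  332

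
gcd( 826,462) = 14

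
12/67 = 12/67= 0.18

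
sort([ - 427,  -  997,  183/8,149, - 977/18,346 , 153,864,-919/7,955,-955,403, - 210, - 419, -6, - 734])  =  [-997, - 955,-734,- 427, - 419,  -  210,-919/7, - 977/18, - 6, 183/8,149,153 , 346,403, 864, 955 ]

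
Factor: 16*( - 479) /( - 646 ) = 2^3*17^( - 1)*19^( - 1)*479^1 =3832/323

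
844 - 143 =701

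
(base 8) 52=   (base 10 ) 42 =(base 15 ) 2c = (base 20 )22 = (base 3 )1120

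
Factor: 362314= 2^1 * 181157^1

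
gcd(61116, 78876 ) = 12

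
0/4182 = 0 = 0.00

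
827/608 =827/608 = 1.36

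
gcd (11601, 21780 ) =9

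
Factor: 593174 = 2^1* 296587^1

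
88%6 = 4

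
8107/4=8107/4 = 2026.75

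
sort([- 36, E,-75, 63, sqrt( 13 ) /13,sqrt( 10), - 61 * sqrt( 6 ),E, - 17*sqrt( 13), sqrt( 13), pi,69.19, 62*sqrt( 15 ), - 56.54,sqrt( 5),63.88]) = [ - 61*sqrt( 6 ),  -  75, - 17*sqrt( 13 ) , - 56.54, - 36, sqrt( 13 ) /13,sqrt( 5 ),  E,E, pi, sqrt( 10),  sqrt(13 ),63,63.88,69.19,62*sqrt( 15)] 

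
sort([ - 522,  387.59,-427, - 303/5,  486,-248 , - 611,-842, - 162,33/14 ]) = [-842, -611, - 522, - 427, -248, - 162, - 303/5,33/14,387.59 , 486]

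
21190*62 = 1313780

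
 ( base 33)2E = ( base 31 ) 2i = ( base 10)80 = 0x50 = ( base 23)3b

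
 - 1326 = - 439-887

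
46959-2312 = 44647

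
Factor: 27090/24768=35/32 =2^( - 5 ) *5^1 * 7^1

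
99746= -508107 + 607853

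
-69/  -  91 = 69/91 = 0.76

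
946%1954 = 946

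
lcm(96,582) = 9312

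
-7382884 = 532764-7915648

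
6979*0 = 0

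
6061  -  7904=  - 1843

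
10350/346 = 5175/173 = 29.91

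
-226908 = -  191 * 1188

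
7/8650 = 7/8650 = 0.00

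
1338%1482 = 1338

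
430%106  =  6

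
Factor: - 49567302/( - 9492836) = 24783651/4746418 = 2^( - 1) * 3^4*23^( - 1 )*103183^( - 1)*305971^1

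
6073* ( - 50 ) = -303650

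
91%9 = 1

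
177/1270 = 177/1270= 0.14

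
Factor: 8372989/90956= 2^( - 2)*23^1*37^1 * 9839^1*22739^(  -  1)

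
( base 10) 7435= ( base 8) 16413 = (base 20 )IBF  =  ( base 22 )f7l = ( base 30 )87p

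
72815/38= 72815/38=1916.18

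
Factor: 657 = 3^2*73^1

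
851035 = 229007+622028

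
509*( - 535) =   -  272315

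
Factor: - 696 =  - 2^3*3^1*29^1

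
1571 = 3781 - 2210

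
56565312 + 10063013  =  66628325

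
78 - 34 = 44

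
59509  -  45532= 13977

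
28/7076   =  7/1769= 0.00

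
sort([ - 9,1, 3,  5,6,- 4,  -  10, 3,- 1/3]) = [  -  10, - 9  , - 4, - 1/3, 1 , 3,3  ,  5,6]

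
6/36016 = 3/18008 = 0.00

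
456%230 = 226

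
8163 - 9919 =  - 1756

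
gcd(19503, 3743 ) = 197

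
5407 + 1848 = 7255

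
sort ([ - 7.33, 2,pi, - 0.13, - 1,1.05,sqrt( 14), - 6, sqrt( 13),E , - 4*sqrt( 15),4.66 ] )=[-4* sqrt( 15), - 7.33,-6,-1, - 0.13,1.05 , 2,  E,pi, sqrt( 13), sqrt( 14 ),4.66] 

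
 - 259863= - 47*5529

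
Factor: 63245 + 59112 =122357  =  31^1 * 3947^1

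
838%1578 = 838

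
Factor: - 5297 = -5297^1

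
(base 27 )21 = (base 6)131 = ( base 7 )106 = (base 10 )55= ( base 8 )67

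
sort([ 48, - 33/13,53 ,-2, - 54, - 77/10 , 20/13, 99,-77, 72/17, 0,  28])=[ - 77, - 54, - 77/10, - 33/13, - 2,0,20/13, 72/17,  28,48, 53,99]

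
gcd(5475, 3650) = 1825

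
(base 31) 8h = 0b100001001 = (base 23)bc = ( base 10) 265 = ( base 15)12A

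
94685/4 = 23671+ 1/4 = 23671.25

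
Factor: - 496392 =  - 2^3*3^1*13^1*37^1 * 43^1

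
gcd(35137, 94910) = 1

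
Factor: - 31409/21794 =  - 49/34 = -2^(- 1)*7^2*17^(  -  1)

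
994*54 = 53676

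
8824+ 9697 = 18521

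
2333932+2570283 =4904215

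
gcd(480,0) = 480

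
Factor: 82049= 11^1*7459^1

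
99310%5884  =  5166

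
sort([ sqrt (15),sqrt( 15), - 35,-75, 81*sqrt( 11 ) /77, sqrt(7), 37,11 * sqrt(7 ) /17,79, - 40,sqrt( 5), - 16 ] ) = [ - 75, - 40, - 35, - 16,  11*sqrt ( 7 ) /17,sqrt (5), sqrt(7 ), 81*sqrt(11) /77, sqrt(15 ),sqrt ( 15 ),37, 79 ]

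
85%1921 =85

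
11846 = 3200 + 8646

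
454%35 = 34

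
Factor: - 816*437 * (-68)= 24248256 = 2^6*3^1 * 17^2*19^1*23^1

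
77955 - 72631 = 5324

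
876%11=7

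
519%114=63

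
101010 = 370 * 273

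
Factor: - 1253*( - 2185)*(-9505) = -5^2*7^1*19^1*23^1 * 179^1*1901^1 = -26022836525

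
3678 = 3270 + 408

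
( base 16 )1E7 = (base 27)I1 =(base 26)ij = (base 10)487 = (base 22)103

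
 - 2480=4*( - 620)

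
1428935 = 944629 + 484306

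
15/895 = 3/179 = 0.02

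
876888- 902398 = - 25510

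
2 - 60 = -58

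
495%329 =166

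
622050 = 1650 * 377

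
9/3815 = 9/3815 = 0.00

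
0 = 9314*0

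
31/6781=31/6781 = 0.00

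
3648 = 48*76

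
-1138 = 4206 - 5344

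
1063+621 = 1684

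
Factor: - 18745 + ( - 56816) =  - 3^1*89^1* 283^1 = - 75561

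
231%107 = 17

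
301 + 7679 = 7980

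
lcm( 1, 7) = 7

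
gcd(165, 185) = 5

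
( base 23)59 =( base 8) 174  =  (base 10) 124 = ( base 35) 3j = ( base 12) A4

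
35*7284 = 254940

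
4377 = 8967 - 4590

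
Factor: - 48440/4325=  - 2^3*5^( - 1)*7^1 = - 56/5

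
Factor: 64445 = 5^1*12889^1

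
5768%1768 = 464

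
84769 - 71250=13519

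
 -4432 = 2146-6578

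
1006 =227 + 779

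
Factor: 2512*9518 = 23909216=2^5 * 157^1*4759^1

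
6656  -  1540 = 5116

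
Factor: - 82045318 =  - 2^1 *41022659^1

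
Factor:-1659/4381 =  - 3^1*7^1*13^( - 1) * 79^1*337^( - 1 ) 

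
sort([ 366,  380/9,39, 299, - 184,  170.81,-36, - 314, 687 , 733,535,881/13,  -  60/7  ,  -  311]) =[-314, - 311, - 184, - 36,-60/7, 39,380/9 , 881/13,170.81,299, 366,535,687,733 ]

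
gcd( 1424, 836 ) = 4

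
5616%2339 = 938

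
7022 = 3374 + 3648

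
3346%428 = 350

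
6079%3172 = 2907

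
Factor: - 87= - 3^1*  29^1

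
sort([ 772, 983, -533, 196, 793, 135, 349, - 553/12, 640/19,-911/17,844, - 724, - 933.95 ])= [ - 933.95, - 724, - 533, -911/17,- 553/12, 640/19,135,196, 349,772,793,  844,983 ] 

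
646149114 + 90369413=736518527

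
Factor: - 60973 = -11^1*23^1*241^1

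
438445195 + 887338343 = 1325783538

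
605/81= 7 + 38/81 = 7.47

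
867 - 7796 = - 6929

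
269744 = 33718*8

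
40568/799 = 40568/799  =  50.77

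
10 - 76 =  - 66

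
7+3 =10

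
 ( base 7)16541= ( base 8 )11175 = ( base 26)701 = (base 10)4733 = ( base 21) af8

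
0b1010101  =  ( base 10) 85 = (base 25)3a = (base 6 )221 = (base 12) 71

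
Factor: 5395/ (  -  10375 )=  - 5^( - 2)*13^1 = -  13/25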